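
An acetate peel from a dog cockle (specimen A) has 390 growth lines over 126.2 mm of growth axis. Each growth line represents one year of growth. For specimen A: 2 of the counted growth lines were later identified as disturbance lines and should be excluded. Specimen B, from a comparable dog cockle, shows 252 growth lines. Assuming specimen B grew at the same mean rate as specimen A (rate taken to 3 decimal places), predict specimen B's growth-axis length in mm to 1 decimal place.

Specimen A: adjusted count: 390 − 2 = 388 growth lines.
A: Mean rate = 126.2 mm / 388 years ≈ 0.325 mm per year.
B's length ≈ 0.325 × 252 = 81.9 mm.

81.9 mm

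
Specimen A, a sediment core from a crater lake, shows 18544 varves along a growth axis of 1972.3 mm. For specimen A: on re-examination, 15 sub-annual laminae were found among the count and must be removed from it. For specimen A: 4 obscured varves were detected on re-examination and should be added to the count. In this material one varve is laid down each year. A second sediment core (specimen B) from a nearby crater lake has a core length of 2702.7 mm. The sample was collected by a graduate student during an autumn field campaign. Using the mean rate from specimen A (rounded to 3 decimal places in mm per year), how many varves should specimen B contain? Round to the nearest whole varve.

25497 varves

Specimen A: after corrections the count is 18544 − 15 + 4 = 18533 varves.
A: Mean rate = 1972.3 mm / 18533 years ≈ 0.106 mm/year.
For B, 2702.7 / 0.106 = 25497.17 years ≈ 25497 varves.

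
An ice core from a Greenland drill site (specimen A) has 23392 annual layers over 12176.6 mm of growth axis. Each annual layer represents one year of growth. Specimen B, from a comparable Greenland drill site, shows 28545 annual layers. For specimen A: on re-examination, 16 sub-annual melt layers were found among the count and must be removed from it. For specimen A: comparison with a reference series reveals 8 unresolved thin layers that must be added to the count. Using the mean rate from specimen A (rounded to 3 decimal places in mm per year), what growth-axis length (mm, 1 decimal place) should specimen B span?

Specimen A: after corrections the count is 23392 − 16 + 8 = 23384 annual layers.
A: Mean rate = 12176.6 mm / 23384 years ≈ 0.521 mm/yr.
For B, 0.521 mm/year × 28545 years = 14871.9 mm.

14871.9 mm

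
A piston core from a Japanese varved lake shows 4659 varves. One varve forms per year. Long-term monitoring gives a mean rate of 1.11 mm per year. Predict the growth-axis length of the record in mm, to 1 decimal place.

4659 years of growth are recorded.
4659 years at 1.11 mm/year gives 1.11 × 4659 = 5171.5 mm.

5171.5 mm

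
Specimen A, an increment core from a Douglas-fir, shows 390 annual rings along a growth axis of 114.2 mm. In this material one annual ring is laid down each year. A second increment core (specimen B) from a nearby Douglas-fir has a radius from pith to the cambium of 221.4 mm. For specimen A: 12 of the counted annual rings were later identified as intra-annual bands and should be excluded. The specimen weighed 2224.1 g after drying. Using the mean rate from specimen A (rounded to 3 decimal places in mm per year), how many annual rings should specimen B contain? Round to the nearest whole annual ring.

Specimen A: true annual ring count = 390 − 12 = 378.
A: Extension rate ≈ 114.2 / 378 = 0.302 mm per year.
B spans 221.4 / 0.302 = 733.11 years ≈ 733 annual rings.

733 annual rings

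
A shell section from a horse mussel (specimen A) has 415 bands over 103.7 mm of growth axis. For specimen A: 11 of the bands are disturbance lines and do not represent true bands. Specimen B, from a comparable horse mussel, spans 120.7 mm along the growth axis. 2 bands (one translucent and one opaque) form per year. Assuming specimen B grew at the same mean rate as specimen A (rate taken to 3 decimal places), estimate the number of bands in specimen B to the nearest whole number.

Specimen A: true band count = 415 − 11 = 404.
Specimen A: dividing by 2 bands per year: 404 / 2 = 202 years.
A: Mean rate = 103.7 mm / 202 years ≈ 0.513 mm/year.
B spans 120.7 / 0.513 = 235.28 years; at 2 bands per year that is 235.28 × 2 ≈ 471 bands.

471 bands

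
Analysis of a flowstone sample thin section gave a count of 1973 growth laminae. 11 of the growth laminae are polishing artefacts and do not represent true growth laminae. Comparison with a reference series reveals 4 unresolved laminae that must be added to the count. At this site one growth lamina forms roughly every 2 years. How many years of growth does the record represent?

3932 yr

True growth lamina count = 1973 − 11 + 4 = 1966.
1966 growth laminae at 2 years each span 1966 × 2 = 3932 years.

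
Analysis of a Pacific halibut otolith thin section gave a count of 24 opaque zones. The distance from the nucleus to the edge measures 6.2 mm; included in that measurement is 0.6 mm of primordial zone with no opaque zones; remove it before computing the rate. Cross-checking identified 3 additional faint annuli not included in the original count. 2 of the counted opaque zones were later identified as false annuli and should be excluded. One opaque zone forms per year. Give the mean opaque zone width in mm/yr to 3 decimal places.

True opaque zone count = 24 − 2 + 3 = 25.
Net length = 6.2 − 0.6 = 5.6 mm.
Mean rate = 5.6 mm / 25 years ≈ 0.224 mm/yr.

0.224 mm/yr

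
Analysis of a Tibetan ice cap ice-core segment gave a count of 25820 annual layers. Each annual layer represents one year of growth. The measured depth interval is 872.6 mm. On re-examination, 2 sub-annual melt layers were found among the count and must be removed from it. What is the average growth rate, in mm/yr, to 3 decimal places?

0.034 mm/yr

Correcting the raw count gives 25820 − 2 = 25818 true annual layers.
Extension rate ≈ 872.6 / 25818 = 0.034 mm/yr.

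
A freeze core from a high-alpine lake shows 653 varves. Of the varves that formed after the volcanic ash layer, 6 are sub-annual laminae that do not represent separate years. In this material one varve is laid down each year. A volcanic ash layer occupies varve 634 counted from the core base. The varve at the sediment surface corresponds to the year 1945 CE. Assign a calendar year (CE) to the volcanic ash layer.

The volcanic ash layer sits at varve 634 from the core base, so 653 − 634 = 19 varves formed after it.
19 − 6 false = 13 true varves after the volcanic ash layer.
The varve at the sediment surface is 1945 CE, so the volcanic ash layer dates to 1945 − 13 = 1932 CE.

1932 CE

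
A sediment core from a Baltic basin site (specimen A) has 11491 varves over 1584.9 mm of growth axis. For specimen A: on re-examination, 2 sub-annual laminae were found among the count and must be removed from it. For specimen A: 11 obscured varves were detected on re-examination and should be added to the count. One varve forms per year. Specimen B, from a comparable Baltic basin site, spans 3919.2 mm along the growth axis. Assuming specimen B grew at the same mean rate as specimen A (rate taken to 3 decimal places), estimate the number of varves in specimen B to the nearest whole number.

28400 varves

Specimen A: adjusted count: 11491 − 2 + 11 = 11500 varves.
A: Extension rate ≈ 1584.9 / 11500 = 0.138 mm per year.
For B, 3919.2 / 0.138 = 28400.00 years ≈ 28400 varves.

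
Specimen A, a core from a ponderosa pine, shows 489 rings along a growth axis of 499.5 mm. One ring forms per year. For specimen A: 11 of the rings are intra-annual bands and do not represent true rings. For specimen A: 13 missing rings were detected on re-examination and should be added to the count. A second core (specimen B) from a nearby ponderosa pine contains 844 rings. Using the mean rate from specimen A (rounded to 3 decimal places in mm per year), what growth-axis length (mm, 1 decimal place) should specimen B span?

Specimen A: true ring count = 489 − 11 + 13 = 491.
A: 499.5 mm over 491 years gives 499.5 / 491 ≈ 1.017 mm per year.
B's length ≈ 1.017 × 844 = 858.3 mm.

858.3 mm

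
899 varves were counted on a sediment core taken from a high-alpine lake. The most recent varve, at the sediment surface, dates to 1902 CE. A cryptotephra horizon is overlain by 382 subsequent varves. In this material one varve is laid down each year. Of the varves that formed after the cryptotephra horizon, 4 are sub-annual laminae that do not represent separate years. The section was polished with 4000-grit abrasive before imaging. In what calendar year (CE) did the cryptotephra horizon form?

1524 CE

382 varves formed after the cryptotephra horizon.
382 − 4 false = 378 true varves after the cryptotephra horizon.
1902 − 378 = 1524 CE.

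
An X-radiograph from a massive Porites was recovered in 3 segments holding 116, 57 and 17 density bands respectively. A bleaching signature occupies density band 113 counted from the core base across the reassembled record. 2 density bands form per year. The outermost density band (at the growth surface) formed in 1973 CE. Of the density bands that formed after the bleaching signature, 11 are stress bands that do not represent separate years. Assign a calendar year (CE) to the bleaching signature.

Total density bands = 116 + 57 + 17 = 190.
Between density band 113 and the growth surface there are 190 − 113 = 77 density bands.
77 − 11 false = 66 true density bands after the bleaching signature.
66 density bands at 2 per year is 66 / 2 = 33 years.
Counting back 33 years from 1973 CE places the bleaching signature in 1973 − 33 = 1940 CE.

1940 CE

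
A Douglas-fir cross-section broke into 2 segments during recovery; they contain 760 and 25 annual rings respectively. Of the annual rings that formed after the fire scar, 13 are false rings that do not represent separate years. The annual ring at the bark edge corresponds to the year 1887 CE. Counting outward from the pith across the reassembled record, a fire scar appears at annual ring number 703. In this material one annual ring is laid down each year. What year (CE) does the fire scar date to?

1818 CE

Total annual rings = 760 + 25 = 785.
785 − 703 = 82 annual rings lie beyond the fire scar toward the bark edge.
Excluding 13 false annual rings: 82 − 13 = 69.
The annual ring at the bark edge is 1887 CE, so the fire scar dates to 1887 − 69 = 1818 CE.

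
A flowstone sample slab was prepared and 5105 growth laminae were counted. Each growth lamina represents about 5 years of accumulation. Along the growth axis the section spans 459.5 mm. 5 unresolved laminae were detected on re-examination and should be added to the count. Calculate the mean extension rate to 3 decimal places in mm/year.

0.018 mm/year

Adjusted count: 5105 + 5 = 5110 growth laminae.
At 5 years per growth lamina, 5110 × 5 = 25550 years.
459.5 mm over 25550 years gives 459.5 / 25550 ≈ 0.018 mm/year.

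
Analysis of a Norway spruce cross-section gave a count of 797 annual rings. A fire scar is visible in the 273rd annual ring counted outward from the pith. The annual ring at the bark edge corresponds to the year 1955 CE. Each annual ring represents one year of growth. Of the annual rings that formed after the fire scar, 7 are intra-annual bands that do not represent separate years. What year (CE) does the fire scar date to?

1438 CE

Between annual ring 273 and the bark edge there are 797 − 273 = 524 annual rings.
Removing the 7 false annual rings leaves 524 − 7 = 517 true annual rings beyond the fire scar.
Counting back 517 years from 1955 CE places the fire scar in 1955 − 517 = 1438 CE.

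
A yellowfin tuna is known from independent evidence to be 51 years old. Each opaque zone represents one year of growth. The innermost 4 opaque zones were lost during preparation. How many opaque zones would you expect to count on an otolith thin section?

47 opaque zones

Expected opaque zones over 51 years: 51.
51 − 4 missed = 47 opaque zones expected in the prepared section.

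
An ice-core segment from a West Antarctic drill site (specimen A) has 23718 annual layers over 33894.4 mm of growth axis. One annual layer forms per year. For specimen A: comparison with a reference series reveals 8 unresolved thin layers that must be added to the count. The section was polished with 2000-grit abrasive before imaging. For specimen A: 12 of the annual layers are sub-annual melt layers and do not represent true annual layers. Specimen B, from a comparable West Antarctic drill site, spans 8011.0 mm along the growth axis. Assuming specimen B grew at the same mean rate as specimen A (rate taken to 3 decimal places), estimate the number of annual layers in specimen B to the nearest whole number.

5606 annual layers

Specimen A: after corrections the count is 23718 − 12 + 8 = 23714 annual layers.
A: 33894.4 mm over 23714 years gives 33894.4 / 23714 ≈ 1.429 mm/yr.
For B, 8011.0 / 1.429 = 5606.02 years ≈ 5606 annual layers.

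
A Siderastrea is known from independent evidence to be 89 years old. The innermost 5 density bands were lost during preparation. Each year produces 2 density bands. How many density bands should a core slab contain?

89 years at 2 density bands per year gives 89 × 2 = 178 density bands.
Subtracting the 5 density bands not captured gives 178 − 5 = 173 density bands in the record.

173 density bands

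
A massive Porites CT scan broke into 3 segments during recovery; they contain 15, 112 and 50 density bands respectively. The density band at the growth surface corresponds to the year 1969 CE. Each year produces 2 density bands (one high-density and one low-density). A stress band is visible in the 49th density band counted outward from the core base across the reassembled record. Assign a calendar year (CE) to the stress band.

Total density bands = 15 + 112 + 50 = 177.
Between density band 49 and the growth surface there are 177 − 49 = 128 density bands.
128 density bands at 2 per year is 128 / 2 = 64 years.
The density band at the growth surface is 1969 CE, so the stress band dates to 1969 − 64 = 1905 CE.

1905 CE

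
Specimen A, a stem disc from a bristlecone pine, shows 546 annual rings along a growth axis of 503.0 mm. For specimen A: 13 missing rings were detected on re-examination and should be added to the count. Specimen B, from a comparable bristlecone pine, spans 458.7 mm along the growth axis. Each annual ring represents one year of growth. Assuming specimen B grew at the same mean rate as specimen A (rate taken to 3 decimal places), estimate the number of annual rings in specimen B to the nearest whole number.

Specimen A: adjusted count: 546 + 13 = 559 annual rings.
A: Mean rate = 503.0 mm / 559 years ≈ 0.900 mm per year.
For B, 458.7 / 0.900 = 509.67 years ≈ 510 annual rings.

510 annual rings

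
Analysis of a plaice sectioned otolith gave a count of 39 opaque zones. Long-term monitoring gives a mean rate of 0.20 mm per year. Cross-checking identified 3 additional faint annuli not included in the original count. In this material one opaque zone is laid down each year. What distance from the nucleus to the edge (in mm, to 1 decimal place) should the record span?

True opaque zone count = 39 + 3 = 42.
Length ≈ 0.20 × 42 = 8.4 mm.

8.4 mm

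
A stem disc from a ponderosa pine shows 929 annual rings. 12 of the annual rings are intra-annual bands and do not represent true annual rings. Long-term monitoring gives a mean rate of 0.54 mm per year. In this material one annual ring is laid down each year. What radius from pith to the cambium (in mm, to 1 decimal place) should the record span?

True annual ring count = 929 − 12 = 917.
Predicted length = 0.54 mm/year × 917 years = 495.2 mm.

495.2 mm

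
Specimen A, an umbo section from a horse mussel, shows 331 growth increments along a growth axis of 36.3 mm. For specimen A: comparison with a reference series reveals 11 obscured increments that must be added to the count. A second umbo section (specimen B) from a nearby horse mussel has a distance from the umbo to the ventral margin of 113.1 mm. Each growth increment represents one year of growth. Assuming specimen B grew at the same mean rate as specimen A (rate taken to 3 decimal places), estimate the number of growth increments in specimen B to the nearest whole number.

Specimen A: adjusted count: 331 + 11 = 342 growth increments.
A: Extension rate ≈ 36.3 / 342 = 0.106 mm/yr.
B spans 113.1 / 0.106 = 1066.98 years ≈ 1067 growth increments.

1067 growth increments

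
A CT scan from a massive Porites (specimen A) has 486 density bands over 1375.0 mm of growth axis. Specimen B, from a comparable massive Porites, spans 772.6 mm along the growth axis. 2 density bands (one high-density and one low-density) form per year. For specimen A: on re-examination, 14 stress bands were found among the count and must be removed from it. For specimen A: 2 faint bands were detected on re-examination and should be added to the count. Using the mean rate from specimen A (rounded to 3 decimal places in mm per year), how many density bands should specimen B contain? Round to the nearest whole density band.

Specimen A: true density band count = 486 − 14 + 2 = 474.
Specimen A: dividing by 2 density bands per year: 474 / 2 = 237 years.
A: Extension rate ≈ 1375.0 / 237 = 5.802 mm per year.
Specimen B: 772.6 mm / 5.802 mm per year = 133.16 years; at 2 density bands per year that is 133.16 × 2 ≈ 266 density bands.

266 density bands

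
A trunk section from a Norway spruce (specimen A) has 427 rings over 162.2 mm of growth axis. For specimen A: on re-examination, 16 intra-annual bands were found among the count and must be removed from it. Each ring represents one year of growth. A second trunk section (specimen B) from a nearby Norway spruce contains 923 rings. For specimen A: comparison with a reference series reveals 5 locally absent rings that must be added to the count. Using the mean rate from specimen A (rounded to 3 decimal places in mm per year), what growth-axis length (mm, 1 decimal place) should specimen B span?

Specimen A: true ring count = 427 − 16 + 5 = 416.
A: Extension rate ≈ 162.2 / 416 = 0.390 mm/yr.
B's length ≈ 0.390 × 923 = 360.0 mm.

360.0 mm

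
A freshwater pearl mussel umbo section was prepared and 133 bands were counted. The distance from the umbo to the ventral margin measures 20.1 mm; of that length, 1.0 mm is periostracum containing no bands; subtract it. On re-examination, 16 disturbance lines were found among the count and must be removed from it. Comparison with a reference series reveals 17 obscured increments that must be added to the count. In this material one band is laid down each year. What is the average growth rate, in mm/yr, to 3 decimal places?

True band count = 133 − 16 + 17 = 134.
Removing the 1.0 mm offcut leaves 20.1 − 1.0 = 19.1 mm.
19.1 mm over 134 years gives 19.1 / 134 ≈ 0.143 mm/yr.

0.143 mm/yr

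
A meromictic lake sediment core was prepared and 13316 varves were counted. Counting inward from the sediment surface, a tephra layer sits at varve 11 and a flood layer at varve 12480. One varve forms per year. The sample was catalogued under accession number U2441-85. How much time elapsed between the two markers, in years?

12469 years

12480 − 11 = 12469 varves lie between the two events.
At one varve per year, 12469 years elapsed between them.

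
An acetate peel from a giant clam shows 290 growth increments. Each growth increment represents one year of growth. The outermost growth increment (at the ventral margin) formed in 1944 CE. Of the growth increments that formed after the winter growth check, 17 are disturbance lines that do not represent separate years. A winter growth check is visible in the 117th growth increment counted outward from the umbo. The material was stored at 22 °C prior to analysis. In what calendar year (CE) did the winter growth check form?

Between growth increment 117 and the ventral margin there are 290 − 117 = 173 growth increments.
Excluding 17 false growth increments: 173 − 17 = 156.
The growth increment at the ventral margin is 1944 CE, so the winter growth check dates to 1944 − 156 = 1788 CE.

1788 CE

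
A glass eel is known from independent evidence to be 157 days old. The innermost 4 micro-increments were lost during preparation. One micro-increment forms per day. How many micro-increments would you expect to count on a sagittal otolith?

At one micro-increment per day, 157 days correspond to 157 micro-increments.
Less the 4 uncaptured micro-increments: 157 − 4 = 153.

153 micro-increments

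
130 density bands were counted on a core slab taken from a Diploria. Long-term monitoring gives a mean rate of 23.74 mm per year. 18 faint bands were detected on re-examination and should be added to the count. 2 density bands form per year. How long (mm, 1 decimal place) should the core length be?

1756.8 mm

Adjusted count: 130 + 18 = 148 density bands.
Dividing by 2 density bands per year: 148 / 2 = 74 years.
Predicted length = 23.74 mm/year × 74 years = 1756.8 mm.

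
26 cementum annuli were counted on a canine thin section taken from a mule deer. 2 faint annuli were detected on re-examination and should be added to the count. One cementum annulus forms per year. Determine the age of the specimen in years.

28 years

After corrections the count is 26 + 2 = 28 cementum annuli.
One cementum annulus per year makes the duration 28 years.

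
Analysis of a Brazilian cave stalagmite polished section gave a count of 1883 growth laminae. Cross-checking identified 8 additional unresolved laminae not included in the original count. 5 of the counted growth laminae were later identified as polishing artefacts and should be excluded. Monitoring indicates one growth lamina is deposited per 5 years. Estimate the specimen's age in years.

9430 years

True growth lamina count = 1883 − 5 + 8 = 1886.
Multiplying by 5 years per growth lamina: 1886 × 5 = 9430 years.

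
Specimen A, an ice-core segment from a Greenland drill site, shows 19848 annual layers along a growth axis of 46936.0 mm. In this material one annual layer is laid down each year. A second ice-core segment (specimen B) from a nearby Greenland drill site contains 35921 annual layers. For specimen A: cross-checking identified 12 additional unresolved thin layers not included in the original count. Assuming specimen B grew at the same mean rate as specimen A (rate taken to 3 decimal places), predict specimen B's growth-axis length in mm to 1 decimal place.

84881.3 mm

Specimen A: after corrections the count is 19848 + 12 = 19860 annual layers.
A: Extension rate ≈ 46936.0 / 19860 = 2.363 mm per year.
Length of B = 2.363 × 35921 = 84881.3 mm.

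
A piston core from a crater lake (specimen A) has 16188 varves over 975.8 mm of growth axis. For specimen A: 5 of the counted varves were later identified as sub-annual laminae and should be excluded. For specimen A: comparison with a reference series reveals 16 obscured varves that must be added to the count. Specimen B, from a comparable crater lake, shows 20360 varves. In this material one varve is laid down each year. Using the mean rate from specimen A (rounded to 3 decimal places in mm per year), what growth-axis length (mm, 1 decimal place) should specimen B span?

1221.6 mm

Specimen A: correcting the raw count gives 16188 − 5 + 16 = 16199 true varves.
A: 975.8 mm over 16199 years gives 975.8 / 16199 ≈ 0.060 mm/yr.
Length of B = 0.060 × 20360 = 1221.6 mm.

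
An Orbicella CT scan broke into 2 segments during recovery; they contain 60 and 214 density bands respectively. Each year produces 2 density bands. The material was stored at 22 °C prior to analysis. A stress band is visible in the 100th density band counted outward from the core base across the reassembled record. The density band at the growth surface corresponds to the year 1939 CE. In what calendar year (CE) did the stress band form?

Total density bands = 60 + 214 = 274.
Between density band 100 and the growth surface there are 274 − 100 = 174 density bands.
Dividing by 2 density bands per year: 174 / 2 = 87 years.
The density band at the growth surface is 1939 CE, so the stress band dates to 1939 − 87 = 1852 CE.

1852 CE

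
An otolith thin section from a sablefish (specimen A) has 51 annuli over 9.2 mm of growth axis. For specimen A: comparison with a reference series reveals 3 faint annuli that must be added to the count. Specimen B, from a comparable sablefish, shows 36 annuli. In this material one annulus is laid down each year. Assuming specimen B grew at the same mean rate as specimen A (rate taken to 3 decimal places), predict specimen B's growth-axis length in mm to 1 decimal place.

Specimen A: after corrections the count is 51 + 3 = 54 annuli.
A: Extension rate ≈ 9.2 / 54 = 0.170 mm/yr.
Length of B = 0.170 × 36 = 6.1 mm.

6.1 mm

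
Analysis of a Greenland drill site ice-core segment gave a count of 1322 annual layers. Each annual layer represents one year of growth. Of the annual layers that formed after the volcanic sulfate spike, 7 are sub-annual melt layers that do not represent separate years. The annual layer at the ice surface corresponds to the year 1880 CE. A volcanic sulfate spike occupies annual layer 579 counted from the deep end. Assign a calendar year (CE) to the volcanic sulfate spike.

1144 CE

Between annual layer 579 and the ice surface there are 1322 − 579 = 743 annual layers.
743 − 7 false = 736 true annual layers after the volcanic sulfate spike.
1880 − 736 = 1144 CE.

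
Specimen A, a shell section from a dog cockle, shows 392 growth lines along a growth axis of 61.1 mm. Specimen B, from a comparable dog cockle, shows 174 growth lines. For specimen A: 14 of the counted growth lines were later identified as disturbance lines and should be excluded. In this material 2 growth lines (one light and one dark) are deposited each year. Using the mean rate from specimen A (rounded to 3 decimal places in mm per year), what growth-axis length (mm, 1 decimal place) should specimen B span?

28.1 mm

Specimen A: adjusted count: 392 − 14 = 378 growth lines.
Specimen A: dividing by 2 growth lines per year: 378 / 2 = 189 years.
A: Extension rate ≈ 61.1 / 189 = 0.323 mm/yr.
Specimen B: with 2 growth lines per year, 174 / 2 = 87 years. B's length ≈ 0.323 × 87 = 28.1 mm.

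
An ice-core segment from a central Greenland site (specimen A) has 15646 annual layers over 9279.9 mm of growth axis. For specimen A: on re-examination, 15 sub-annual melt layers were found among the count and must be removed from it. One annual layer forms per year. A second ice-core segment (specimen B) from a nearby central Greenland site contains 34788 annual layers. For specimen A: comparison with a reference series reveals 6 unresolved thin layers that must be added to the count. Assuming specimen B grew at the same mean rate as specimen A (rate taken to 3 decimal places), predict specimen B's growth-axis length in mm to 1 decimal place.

20629.3 mm

Specimen A: after corrections the count is 15646 − 15 + 6 = 15637 annual layers.
A: Mean rate = 9279.9 mm / 15637 years ≈ 0.593 mm per year.
For B, 0.593 mm/year × 34788 years = 20629.3 mm.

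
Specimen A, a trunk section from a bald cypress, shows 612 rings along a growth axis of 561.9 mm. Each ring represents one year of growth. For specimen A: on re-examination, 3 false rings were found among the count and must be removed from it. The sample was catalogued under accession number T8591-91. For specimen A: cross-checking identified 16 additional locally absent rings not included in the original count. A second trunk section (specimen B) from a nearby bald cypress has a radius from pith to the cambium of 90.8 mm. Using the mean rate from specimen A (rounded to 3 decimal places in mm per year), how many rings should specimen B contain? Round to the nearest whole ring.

101 rings

Specimen A: correcting the raw count gives 612 − 3 + 16 = 625 true rings.
A: Mean rate = 561.9 mm / 625 years ≈ 0.899 mm per year.
Specimen B: 90.8 mm / 0.899 mm per year = 101.00 years ≈ 101 rings.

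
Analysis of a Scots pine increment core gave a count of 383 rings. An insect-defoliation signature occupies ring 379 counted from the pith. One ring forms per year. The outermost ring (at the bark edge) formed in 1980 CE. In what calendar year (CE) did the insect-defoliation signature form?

1976 CE

The insect-defoliation signature sits at ring 379 from the pith, so 383 − 379 = 4 rings formed after it.
The ring at the bark edge is 1980 CE, so the insect-defoliation signature dates to 1980 − 4 = 1976 CE.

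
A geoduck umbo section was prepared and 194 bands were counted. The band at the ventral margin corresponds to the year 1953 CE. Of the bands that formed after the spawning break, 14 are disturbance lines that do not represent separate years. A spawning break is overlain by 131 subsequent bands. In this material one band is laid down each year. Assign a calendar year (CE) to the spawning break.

131 bands post-date the spawning break.
131 − 14 false = 117 true bands after the spawning break.
1953 − 117 = 1836 CE.

1836 CE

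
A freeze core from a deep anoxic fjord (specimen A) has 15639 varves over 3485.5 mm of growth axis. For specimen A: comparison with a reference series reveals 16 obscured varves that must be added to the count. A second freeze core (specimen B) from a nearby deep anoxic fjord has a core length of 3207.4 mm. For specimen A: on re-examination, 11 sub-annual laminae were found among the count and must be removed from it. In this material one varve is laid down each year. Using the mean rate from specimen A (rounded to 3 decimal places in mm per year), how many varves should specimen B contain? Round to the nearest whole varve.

Specimen A: adjusted count: 15639 − 11 + 16 = 15644 varves.
A: Mean rate = 3485.5 mm / 15644 years ≈ 0.223 mm/yr.
Specimen B: 3207.4 mm / 0.223 mm per year = 14382.96 years ≈ 14383 varves.

14383 varves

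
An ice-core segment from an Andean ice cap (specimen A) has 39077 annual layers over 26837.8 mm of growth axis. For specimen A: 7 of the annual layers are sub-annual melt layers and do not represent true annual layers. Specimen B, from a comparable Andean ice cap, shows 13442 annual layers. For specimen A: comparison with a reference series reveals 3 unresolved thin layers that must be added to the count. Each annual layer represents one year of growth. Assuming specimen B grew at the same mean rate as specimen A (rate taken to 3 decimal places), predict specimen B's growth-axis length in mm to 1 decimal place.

9234.7 mm

Specimen A: adjusted count: 39077 − 7 + 3 = 39073 annual layers.
A: 26837.8 mm over 39073 years gives 26837.8 / 39073 ≈ 0.687 mm/year.
For B, 0.687 mm/year × 13442 years = 9234.7 mm.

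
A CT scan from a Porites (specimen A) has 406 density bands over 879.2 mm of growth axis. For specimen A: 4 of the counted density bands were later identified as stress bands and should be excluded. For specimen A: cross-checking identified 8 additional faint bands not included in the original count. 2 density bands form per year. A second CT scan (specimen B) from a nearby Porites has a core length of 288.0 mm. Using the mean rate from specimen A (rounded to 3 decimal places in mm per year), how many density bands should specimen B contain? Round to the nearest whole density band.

134 density bands

Specimen A: true density band count = 406 − 4 + 8 = 410.
Specimen A: 410 density bands at 2 per year is 410 / 2 = 205 years.
A: Mean rate = 879.2 mm / 205 years ≈ 4.289 mm per year.
B spans 288.0 / 4.289 = 67.15 years; at 2 density bands per year that is 67.15 × 2 ≈ 134 density bands.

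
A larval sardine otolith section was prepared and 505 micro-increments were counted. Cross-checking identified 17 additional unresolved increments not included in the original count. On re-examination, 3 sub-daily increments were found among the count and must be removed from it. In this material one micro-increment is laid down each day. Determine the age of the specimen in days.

Correcting the raw count gives 505 − 3 + 17 = 519 true micro-increments.
With a one-to-one micro-increment periodicity this is 519 days.

519 d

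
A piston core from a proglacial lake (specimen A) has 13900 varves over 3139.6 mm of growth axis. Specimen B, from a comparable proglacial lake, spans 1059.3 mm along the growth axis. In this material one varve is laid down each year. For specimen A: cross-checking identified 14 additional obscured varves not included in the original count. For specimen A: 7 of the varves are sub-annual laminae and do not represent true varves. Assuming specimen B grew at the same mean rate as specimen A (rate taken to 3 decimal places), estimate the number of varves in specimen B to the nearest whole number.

Specimen A: adjusted count: 13900 − 7 + 14 = 13907 varves.
A: 3139.6 mm over 13907 years gives 3139.6 / 13907 ≈ 0.226 mm/yr.
Specimen B: 1059.3 mm / 0.226 mm per year = 4687.17 years ≈ 4687 varves.

4687 varves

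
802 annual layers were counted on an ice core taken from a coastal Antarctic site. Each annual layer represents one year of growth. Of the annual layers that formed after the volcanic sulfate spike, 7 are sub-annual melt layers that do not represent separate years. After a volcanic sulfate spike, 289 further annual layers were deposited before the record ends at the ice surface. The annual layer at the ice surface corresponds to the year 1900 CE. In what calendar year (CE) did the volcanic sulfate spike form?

1618 CE

289 annual layers post-date the volcanic sulfate spike.
Removing the 7 false annual layers leaves 289 − 7 = 282 true annual layers beyond the volcanic sulfate spike.
1900 − 282 = 1618 CE.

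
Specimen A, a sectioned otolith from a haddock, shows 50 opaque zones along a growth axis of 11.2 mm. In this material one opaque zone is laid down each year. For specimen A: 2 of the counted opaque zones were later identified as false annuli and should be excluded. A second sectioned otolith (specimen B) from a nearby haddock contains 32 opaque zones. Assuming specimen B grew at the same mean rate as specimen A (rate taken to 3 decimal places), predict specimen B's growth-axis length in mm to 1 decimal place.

7.5 mm

Specimen A: correcting the raw count gives 50 − 2 = 48 true opaque zones.
A: Extension rate ≈ 11.2 / 48 = 0.233 mm per year.
For B, 0.233 mm/year × 32 years = 7.5 mm.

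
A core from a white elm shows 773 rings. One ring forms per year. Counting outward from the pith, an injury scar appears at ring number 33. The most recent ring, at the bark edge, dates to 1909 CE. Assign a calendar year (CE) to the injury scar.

1169 CE

773 − 33 = 740 rings lie beyond the injury scar toward the bark edge.
Counting back 740 years from 1909 CE places the injury scar in 1909 − 740 = 1169 CE.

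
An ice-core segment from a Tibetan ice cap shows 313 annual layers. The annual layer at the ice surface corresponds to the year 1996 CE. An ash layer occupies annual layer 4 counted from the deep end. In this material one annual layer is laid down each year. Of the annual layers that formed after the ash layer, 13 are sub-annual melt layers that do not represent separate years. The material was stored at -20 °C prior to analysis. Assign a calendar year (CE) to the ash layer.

313 − 4 = 309 annual layers lie beyond the ash layer toward the ice surface.
Excluding 13 false annual layers: 309 − 13 = 296.
The annual layer at the ice surface is 1996 CE, so the ash layer dates to 1996 − 296 = 1700 CE.

1700 CE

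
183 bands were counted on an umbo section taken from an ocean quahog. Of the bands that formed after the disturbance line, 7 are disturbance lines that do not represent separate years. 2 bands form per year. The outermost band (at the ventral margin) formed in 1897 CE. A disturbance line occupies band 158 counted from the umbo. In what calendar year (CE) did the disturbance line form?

183 − 158 = 25 bands lie beyond the disturbance line toward the ventral margin.
Excluding 7 false bands: 25 − 7 = 18.
18 bands at 2 per year is 18 / 2 = 9 years.
1897 − 9 = 1888 CE.

1888 CE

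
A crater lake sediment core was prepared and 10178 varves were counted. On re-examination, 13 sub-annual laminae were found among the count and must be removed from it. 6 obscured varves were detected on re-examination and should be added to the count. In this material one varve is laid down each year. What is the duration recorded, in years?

Correcting the raw count gives 10178 − 13 + 6 = 10171 true varves.
At one varve per year, that is 10171 years.

10171 years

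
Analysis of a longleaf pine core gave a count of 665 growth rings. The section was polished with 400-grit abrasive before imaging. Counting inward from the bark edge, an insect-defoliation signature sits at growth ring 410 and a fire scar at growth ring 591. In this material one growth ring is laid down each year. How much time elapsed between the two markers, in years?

181 years

Separation: 591 − 410 = 181 growth rings.
One growth ring per year makes the interval 181 years.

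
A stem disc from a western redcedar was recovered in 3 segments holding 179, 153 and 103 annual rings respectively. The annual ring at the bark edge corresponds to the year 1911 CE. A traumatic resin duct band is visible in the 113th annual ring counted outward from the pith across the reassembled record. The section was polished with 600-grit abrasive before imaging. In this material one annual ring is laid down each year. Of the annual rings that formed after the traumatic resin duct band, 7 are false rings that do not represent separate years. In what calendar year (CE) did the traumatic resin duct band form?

1596 CE

Total annual rings = 179 + 153 + 103 = 435.
The traumatic resin duct band sits at annual ring 113 from the pith, so 435 − 113 = 322 annual rings formed after it.
Excluding 7 false annual rings: 322 − 7 = 315.
1911 − 315 = 1596 CE.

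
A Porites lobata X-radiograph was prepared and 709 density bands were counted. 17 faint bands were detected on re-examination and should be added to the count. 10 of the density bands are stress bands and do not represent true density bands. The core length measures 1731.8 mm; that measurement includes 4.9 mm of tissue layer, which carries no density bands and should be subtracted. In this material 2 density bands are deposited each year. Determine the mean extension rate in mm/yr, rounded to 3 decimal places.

After corrections the count is 709 − 10 + 17 = 716 density bands.
With 2 density bands per year, 716 / 2 = 358 years.
The growth record spans 1731.8 − 4.9 = 1726.9 mm.
Extension rate ≈ 1726.9 / 358 = 4.824 mm/yr.

4.824 mm/yr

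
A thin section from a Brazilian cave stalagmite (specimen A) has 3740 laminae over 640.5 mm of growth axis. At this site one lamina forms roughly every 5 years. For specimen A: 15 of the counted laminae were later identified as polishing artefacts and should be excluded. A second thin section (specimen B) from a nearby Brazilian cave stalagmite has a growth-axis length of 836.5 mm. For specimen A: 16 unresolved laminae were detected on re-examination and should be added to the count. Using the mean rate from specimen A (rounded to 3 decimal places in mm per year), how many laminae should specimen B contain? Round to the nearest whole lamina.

Specimen A: after corrections the count is 3740 − 15 + 16 = 3741 laminae.
Specimen A: multiplying by 5 years per lamina: 3741 × 5 = 18705 years.
A: Extension rate ≈ 640.5 / 18705 = 0.034 mm per year.
Specimen B: 836.5 mm / 0.034 mm per year = 24602.94 years; at 5 years per lamina that is 24602.94 / 5 ≈ 4921 laminae.

4921 laminae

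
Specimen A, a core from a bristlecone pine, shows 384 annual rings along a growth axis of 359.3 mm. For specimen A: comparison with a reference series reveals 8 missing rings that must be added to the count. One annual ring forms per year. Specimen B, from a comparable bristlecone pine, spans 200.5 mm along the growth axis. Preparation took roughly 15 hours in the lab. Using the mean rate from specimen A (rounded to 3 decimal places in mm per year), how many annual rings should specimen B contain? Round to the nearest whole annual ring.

219 annual rings

Specimen A: correcting the raw count gives 384 + 8 = 392 true annual rings.
A: Extension rate ≈ 359.3 / 392 = 0.917 mm/year.
Specimen B: 200.5 mm / 0.917 mm per year = 218.65 years ≈ 219 annual rings.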